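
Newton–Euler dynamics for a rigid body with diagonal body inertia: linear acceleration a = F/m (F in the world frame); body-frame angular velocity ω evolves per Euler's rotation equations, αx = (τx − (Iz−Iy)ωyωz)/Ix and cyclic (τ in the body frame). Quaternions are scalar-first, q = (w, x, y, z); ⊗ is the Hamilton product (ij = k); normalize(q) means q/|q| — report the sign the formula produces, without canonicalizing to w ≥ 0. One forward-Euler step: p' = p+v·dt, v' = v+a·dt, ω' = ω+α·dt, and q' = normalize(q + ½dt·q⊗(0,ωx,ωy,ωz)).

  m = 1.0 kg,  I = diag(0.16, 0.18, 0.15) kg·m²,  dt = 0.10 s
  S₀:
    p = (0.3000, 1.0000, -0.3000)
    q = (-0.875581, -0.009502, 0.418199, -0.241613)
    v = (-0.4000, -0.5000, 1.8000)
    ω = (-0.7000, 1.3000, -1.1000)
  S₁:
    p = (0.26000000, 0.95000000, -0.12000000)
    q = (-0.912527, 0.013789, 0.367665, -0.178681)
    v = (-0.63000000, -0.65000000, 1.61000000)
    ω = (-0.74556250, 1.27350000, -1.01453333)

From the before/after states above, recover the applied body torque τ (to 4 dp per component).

τ = (-0.0300, -0.0400, 0.1100)

Δω = ω₁−ω₀ = (-0.04556250, -0.02650000, 0.08546667)
ω₀×(Iω₀) = (0.0429, 0.0077, -0.0182)
I·α + gyro = (-0.0300, -0.0400, 0.1100)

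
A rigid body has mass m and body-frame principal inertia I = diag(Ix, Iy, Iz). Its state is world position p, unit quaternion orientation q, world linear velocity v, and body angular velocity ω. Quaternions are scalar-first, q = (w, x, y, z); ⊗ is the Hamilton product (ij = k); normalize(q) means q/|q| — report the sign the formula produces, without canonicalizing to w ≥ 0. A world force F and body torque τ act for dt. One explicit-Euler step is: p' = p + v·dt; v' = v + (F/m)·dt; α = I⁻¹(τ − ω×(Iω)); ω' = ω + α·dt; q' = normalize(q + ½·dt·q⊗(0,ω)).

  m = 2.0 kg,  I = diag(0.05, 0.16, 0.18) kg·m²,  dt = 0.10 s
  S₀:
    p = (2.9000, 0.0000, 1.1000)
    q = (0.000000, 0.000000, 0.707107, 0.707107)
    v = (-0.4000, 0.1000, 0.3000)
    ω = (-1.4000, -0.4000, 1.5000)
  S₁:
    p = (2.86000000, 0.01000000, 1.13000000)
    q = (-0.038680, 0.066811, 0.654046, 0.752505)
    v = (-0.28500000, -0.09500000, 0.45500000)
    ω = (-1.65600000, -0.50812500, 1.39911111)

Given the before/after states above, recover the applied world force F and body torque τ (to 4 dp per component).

F = (2.3000, -3.9000, 3.1000)
τ = (-0.1400, 0.1000, -0.1200)

velocity change Δv = (0.11500000, -0.19500000, 0.15500000)
m·(v₁−v₀)/dt = (2.3000, -3.9000, 3.1000)
rate change Δω = (-0.25600000, -0.10812500, -0.10088889)
ω₀×(Iω₀) = (-0.0120, 0.2730, 0.0616)
I·α + gyro = (-0.1400, 0.1000, -0.1200)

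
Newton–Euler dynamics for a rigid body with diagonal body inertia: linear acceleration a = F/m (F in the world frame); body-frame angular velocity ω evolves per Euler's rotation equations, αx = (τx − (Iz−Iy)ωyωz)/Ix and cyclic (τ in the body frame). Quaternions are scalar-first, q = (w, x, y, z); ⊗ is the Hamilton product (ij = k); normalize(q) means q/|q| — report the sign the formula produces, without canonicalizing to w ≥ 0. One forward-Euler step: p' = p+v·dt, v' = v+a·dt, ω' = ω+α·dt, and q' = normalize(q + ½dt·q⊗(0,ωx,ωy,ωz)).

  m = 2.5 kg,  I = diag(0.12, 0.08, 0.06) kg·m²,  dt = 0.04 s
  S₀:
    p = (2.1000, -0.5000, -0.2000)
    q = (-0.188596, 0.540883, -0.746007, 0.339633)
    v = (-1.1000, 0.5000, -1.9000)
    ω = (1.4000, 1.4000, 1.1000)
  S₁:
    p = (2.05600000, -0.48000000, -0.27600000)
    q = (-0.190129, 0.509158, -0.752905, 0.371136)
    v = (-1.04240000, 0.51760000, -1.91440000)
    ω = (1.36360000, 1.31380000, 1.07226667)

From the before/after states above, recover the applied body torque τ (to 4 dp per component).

τ = (-0.1400, -0.0800, -0.1200)

ω₁ − ω₀ = (-0.03640000, -0.08620000, -0.02773333)
applied torque τ = (-0.1400, -0.0800, -0.1200)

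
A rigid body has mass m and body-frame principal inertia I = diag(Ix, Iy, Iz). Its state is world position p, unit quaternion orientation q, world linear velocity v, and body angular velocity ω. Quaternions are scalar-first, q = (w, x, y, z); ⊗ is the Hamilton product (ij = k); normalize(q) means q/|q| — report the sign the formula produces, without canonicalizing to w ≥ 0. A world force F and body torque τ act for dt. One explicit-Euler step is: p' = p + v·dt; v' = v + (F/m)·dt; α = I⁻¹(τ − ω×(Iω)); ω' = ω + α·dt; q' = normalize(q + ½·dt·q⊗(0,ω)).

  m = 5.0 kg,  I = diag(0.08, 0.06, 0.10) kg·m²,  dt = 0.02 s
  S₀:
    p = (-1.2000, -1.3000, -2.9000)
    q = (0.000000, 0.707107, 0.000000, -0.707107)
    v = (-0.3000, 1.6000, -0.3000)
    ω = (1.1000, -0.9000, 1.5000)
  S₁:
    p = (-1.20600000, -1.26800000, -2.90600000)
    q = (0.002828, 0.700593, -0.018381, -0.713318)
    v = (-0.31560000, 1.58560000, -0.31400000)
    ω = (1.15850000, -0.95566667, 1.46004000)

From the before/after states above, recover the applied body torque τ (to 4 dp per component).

τ = (0.1800, -0.2000, -0.1800)

ω₁ − ω₀ = (0.05850000, -0.05566667, -0.03996000)
I·α + gyro = (0.1800, -0.2000, -0.1800)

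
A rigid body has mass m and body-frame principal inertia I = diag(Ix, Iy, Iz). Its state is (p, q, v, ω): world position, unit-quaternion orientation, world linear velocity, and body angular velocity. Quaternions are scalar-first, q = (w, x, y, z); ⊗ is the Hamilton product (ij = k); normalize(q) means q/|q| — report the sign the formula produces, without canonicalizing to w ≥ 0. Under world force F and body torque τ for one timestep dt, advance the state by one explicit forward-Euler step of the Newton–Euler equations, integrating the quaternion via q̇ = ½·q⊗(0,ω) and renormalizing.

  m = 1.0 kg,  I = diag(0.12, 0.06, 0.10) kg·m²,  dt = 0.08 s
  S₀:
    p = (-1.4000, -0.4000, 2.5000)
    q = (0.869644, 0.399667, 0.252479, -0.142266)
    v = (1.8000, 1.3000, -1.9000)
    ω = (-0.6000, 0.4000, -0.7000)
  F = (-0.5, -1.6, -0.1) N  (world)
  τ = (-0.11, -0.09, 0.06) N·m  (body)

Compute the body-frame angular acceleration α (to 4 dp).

gyro term ω×Iω = (-0.0112, 0.0084, 0.0144)
(τ − ω×Iω)/I = (-0.8233, -1.6400, 0.4560)

α = (-0.8233, -1.6400, 0.4560)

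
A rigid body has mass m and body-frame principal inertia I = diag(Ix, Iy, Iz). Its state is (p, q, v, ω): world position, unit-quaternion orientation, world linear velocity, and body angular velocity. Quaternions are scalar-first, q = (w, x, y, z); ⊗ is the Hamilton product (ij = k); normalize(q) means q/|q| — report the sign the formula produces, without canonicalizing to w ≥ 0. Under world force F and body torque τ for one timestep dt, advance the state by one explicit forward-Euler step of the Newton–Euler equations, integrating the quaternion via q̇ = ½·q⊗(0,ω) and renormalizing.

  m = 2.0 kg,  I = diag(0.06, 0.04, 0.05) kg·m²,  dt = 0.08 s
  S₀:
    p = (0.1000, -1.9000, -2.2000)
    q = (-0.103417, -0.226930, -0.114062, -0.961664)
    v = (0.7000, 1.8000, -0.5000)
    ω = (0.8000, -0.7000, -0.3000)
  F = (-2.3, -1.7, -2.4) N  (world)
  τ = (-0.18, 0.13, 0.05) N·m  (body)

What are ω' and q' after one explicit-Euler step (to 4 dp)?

ω×(Iω) gyroscopic = (0.0021, -0.0024, 0.0112)
α = I⁻¹(τ − ω×Iω) = (-3.0350, 3.3100, 0.7760)
ω + α·dt = (0.5572, -0.4352, -0.2379)
2q̇ = q⊗(0,ω) = (-0.1867986, -0.7216798, -0.7650183, 0.2811257)
q' = normalize(q + ½dt·q⊗(0,ω)) = (-0.1108, -0.2555, -0.1445, -0.9495)

ω' = (0.5572, -0.4352, -0.2379)
q' = (-0.1108, -0.2555, -0.1445, -0.9495)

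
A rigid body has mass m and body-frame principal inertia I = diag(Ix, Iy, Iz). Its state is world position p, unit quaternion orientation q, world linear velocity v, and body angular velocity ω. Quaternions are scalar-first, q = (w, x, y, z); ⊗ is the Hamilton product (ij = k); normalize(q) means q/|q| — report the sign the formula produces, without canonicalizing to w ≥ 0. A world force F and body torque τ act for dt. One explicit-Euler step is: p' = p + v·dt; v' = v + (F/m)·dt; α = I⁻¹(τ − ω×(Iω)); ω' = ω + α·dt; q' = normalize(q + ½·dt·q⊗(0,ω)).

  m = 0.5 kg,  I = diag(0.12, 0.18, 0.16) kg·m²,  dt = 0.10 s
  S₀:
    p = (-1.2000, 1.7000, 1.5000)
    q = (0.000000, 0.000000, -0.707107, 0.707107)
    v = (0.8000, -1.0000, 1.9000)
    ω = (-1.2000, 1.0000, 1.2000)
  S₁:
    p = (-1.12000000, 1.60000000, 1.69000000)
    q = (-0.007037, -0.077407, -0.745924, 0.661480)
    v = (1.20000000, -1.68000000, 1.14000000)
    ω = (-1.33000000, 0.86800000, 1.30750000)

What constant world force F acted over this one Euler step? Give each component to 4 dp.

F = (2.0000, -3.4000, -3.8000)

Δv = v₁−v₀ = (0.40000000, -0.68000000, -0.76000000)
F = m·Δv/dt = (2.0000, -3.4000, -3.8000)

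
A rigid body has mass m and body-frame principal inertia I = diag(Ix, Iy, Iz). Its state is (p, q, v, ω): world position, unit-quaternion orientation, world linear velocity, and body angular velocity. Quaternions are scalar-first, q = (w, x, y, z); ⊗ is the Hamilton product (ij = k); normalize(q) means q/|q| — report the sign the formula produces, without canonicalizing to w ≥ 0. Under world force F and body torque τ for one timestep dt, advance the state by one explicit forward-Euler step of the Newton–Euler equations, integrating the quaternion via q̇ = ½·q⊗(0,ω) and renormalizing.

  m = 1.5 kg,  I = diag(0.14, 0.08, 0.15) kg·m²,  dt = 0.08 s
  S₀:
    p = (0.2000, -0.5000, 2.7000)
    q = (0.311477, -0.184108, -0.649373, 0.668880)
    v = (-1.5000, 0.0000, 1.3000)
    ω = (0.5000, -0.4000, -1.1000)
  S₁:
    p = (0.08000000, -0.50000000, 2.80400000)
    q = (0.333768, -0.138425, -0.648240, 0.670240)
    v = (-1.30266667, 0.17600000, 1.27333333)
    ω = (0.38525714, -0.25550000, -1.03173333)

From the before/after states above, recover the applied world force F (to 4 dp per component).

velocity change Δv = (0.19733333, 0.17600000, -0.02666667)
F = m·Δv/dt = (3.7000, 3.3000, -0.5000)

F = (3.7000, 3.3000, -0.5000)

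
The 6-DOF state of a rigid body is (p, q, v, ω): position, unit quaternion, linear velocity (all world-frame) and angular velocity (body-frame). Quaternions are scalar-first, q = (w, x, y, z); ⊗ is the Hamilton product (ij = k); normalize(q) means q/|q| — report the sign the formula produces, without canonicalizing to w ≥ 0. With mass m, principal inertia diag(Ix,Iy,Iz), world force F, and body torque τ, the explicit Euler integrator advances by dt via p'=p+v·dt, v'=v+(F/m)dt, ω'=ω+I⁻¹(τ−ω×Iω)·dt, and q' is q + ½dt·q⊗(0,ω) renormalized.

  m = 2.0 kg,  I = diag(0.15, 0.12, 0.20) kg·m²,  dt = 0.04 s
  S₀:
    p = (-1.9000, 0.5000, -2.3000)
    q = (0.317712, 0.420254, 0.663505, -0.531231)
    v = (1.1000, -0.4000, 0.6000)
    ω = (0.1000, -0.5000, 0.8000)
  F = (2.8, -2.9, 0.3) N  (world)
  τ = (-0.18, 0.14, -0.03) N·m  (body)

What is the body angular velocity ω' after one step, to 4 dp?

ω×(Iω) gyroscopic = (-0.0320, -0.0040, 0.0015)
α = I⁻¹(τ − ω×Iω) = (-0.9867, 1.2000, -0.1575)
ω + α·dt = (0.0605, -0.4520, 0.7937)

ω' = (0.0605, -0.4520, 0.7937)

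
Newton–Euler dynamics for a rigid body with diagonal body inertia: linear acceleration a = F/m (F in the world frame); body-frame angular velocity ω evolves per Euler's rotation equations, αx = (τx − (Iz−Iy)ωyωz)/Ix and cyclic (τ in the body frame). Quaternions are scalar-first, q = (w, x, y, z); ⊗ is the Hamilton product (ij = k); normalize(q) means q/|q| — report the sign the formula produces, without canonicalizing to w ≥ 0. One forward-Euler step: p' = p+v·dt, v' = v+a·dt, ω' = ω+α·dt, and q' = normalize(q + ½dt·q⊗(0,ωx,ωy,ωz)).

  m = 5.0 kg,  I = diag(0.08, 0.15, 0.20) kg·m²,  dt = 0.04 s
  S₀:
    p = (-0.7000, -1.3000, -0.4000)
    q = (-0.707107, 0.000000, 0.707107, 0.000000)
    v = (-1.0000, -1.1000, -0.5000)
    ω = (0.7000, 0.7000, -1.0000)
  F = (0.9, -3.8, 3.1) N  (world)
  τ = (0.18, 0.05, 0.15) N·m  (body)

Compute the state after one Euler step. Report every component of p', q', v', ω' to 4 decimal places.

p' = (-0.7400, -1.3440, -0.4200)
q' = (-0.7167, -0.0240, 0.6969, 0.0042)
v' = (-0.9928, -1.1304, -0.4752)
ω' = (0.8075, 0.6909, -0.9769)

linear accel F/m = (0.1800, -0.7600, 0.6200)
p + v·dt = (-0.7400, -1.3440, -0.4200)
v' = v + a·dt = (-0.9928, -1.1304, -0.4752)
(τ − ω×Iω)/I = (2.6875, -0.2267, 0.5785)
new body rate ω' = (0.8075, 0.6909, -0.9769)
q⊗(0,ω) = (-0.4949749, -1.2020819, -0.4949749, 0.2121321)
q' = normalize(q + ½dt·q⊗(0,ω)) = (-0.7167, -0.0240, 0.6969, 0.0042)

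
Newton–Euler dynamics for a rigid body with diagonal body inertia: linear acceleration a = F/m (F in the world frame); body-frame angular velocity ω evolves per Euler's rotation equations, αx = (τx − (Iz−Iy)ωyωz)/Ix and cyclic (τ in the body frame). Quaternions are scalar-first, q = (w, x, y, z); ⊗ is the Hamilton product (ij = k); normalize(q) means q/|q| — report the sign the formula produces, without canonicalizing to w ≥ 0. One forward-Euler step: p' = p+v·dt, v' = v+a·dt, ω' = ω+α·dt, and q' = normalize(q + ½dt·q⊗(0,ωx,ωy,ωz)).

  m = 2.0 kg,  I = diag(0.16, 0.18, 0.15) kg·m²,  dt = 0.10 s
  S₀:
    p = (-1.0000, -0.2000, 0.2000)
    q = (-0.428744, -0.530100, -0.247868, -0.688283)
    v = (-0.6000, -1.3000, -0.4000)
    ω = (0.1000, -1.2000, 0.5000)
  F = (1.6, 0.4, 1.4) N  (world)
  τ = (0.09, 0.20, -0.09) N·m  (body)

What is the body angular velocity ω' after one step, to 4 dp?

ω×(Iω) gyroscopic = (0.0180, 0.0005, -0.0024)
angular accel α = (0.4500, 1.1083, -0.5840)
ω' = ω + α·dt = (0.1450, -1.0892, 0.4416)

ω' = (0.1450, -1.0892, 0.4416)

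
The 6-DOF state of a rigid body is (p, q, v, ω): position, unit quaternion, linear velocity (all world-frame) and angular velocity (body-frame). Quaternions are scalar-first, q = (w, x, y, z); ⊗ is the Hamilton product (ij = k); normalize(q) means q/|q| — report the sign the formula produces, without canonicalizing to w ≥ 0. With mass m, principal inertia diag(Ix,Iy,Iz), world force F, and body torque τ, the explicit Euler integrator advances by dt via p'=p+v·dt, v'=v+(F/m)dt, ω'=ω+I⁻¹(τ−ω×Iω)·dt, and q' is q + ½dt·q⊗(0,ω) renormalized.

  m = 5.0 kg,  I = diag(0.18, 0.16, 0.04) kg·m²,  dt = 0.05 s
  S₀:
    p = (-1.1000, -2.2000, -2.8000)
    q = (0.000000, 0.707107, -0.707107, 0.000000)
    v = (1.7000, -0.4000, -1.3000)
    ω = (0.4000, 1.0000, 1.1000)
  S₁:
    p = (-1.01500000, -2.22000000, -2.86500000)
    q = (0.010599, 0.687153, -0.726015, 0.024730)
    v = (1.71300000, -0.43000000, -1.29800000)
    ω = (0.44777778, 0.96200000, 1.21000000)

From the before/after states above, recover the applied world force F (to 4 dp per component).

F = (1.3000, -3.0000, 0.2000)

Δv = v₁−v₀ = (0.01300000, -0.03000000, 0.00200000)
F = m·Δv/dt = (1.3000, -3.0000, 0.2000)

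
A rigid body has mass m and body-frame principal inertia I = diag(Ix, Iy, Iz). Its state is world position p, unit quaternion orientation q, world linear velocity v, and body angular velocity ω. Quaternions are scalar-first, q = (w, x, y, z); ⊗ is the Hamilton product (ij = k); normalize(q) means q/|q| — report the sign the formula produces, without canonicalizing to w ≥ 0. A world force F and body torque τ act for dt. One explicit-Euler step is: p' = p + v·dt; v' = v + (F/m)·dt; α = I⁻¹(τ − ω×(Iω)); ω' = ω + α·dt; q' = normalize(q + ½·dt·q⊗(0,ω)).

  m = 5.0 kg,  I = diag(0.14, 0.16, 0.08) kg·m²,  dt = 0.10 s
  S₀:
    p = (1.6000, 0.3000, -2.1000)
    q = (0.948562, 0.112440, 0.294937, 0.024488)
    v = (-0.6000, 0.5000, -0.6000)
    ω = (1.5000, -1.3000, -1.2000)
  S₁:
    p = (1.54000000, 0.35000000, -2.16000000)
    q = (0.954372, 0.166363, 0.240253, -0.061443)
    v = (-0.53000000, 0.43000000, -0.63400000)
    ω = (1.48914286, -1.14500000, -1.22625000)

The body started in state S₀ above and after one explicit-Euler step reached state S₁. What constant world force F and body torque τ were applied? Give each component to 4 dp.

Δω = ω₁−ω₀ = (-0.01085714, 0.15500000, -0.02625000)
τ = I·(Δω/dt) + ω₀×(Iω₀) = (-0.1400, 0.1400, -0.0600)
Δv = v₁−v₀ = (0.07000000, -0.07000000, -0.03400000)
m·(v₁−v₀)/dt = (3.5000, -3.5000, -1.7000)

F = (3.5000, -3.5000, -1.7000)
τ = (-0.1400, 0.1400, -0.0600)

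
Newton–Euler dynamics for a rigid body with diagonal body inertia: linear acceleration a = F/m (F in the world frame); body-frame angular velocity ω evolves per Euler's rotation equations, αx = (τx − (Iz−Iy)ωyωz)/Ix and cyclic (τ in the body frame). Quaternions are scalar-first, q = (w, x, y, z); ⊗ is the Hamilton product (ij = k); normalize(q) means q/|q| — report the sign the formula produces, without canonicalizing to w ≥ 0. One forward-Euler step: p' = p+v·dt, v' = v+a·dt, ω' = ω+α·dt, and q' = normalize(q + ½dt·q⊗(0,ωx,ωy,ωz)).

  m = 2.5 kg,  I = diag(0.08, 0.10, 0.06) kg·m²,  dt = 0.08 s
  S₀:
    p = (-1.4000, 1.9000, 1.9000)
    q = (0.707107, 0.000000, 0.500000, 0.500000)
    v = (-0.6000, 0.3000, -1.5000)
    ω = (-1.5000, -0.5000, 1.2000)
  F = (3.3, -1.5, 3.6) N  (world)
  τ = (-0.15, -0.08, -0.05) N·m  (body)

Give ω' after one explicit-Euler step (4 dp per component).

ω' = (-1.6740, -0.5352, 1.1133)

angular accel α = (-2.1750, -0.4400, -1.0833)
ω + α·dt = (-1.6740, -0.5352, 1.1133)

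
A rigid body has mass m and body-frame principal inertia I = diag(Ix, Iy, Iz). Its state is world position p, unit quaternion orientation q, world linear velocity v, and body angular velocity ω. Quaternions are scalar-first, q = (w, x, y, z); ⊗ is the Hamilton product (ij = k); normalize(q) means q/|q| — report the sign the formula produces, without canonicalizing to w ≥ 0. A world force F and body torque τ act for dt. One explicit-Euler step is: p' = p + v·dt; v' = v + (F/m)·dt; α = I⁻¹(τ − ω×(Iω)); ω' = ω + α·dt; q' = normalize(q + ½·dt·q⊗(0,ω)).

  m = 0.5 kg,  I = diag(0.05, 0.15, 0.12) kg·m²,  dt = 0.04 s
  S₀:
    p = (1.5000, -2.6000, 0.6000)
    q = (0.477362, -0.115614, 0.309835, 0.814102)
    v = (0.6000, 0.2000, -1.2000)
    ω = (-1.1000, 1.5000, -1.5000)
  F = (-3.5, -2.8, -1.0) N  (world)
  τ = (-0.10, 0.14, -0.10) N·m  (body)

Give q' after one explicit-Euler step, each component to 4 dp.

q' = (0.4894, -0.1597, 0.3024, 0.8022)

2q̇ = q⊗(0,ω) = (0.6292251, -2.2110037, -0.3528902, -0.5486455)
updated quaternion q' = (0.4894, -0.1597, 0.3024, 0.8022)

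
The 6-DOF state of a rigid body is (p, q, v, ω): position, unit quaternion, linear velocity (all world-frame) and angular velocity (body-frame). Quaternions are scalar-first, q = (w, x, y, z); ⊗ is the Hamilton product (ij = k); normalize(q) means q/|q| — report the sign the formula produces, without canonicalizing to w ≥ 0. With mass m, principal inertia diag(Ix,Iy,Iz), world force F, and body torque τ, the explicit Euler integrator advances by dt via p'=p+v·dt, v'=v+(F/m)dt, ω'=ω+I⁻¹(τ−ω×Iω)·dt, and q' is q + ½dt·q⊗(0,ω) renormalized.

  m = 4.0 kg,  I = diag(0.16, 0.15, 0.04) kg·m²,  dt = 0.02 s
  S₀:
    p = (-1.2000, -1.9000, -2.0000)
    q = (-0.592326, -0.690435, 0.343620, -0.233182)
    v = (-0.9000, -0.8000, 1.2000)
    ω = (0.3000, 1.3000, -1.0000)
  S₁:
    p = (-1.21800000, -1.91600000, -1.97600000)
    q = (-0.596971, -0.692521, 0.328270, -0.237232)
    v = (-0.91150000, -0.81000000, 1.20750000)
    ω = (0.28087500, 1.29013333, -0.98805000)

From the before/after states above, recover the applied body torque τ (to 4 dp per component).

τ = (-0.0100, -0.1100, 0.0200)

ω₁ − ω₀ = (-0.01912500, -0.00986667, 0.01195000)
I·α + gyro = (-0.0100, -0.1100, 0.0200)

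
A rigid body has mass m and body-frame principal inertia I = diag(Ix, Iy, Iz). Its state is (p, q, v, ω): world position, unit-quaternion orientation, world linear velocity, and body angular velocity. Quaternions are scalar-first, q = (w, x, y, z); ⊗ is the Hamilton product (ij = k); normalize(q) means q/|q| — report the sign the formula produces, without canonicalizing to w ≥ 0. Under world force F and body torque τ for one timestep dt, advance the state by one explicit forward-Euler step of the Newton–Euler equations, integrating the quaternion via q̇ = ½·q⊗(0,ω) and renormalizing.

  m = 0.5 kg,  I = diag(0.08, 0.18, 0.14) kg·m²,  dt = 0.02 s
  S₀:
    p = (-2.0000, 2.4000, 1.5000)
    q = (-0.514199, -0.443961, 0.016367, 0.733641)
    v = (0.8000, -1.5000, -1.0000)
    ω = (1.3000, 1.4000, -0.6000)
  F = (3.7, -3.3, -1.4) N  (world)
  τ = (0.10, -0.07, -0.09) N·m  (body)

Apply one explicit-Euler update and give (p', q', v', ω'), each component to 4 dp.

a = (7.4000, -6.6000, -2.8000)
p + v·dt = (-1.9840, 2.3700, 1.4800)
v + (F/m)dt = (0.9480, -1.6320, -1.0560)
gyro term ω×Iω = (0.0336, 0.0468, 0.1820)
(τ − ω×Iω)/I = (0.8300, -0.6489, -1.9429)
ω' = ω + α·dt = (1.3166, 1.3870, -0.6389)
2q̇ = q⊗(0,ω) = (0.9944201, -1.7053763, -0.0325219, -0.3343031)
q + ½dt·q⊗(0,ω), renormalized = (-0.5042, -0.4609, 0.0160, 0.7302)

p' = (-1.9840, 2.3700, 1.4800)
q' = (-0.5042, -0.4609, 0.0160, 0.7302)
v' = (0.9480, -1.6320, -1.0560)
ω' = (1.3166, 1.3870, -0.6389)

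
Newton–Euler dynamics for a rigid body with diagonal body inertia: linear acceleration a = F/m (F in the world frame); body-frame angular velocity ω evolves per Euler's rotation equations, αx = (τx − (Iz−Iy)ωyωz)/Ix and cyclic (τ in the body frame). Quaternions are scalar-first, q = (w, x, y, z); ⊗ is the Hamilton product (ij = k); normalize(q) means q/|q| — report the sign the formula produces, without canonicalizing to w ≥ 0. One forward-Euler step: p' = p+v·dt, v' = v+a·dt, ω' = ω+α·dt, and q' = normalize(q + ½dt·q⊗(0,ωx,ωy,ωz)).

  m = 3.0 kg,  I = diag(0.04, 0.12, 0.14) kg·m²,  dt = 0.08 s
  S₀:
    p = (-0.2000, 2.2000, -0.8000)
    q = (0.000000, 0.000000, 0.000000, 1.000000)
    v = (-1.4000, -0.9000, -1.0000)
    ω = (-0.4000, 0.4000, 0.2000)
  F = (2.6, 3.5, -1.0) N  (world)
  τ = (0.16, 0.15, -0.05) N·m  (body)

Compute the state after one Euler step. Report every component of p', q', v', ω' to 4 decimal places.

linear accel F/m = (0.8667, 1.1667, -0.3333)
p' = p + v·dt = (-0.3120, 2.1280, -0.8800)
v' = v + a·dt = (-1.3307, -0.8067, -1.0267)
precession coupling ω×(Iω) = (0.0016, 0.0080, -0.0128)
angular accel α = (3.9600, 1.1833, -0.2657)
new body rate ω' = (-0.0832, 0.4947, 0.1787)
q⊗(0,ω) = (-0.2000000, -0.4000000, -0.4000000, 0.0000000)
q' = normalize(q + ½dt·q⊗(0,ω)) = (-0.0080, -0.0160, -0.0160, 0.9997)

p' = (-0.3120, 2.1280, -0.8800)
q' = (-0.0080, -0.0160, -0.0160, 0.9997)
v' = (-1.3307, -0.8067, -1.0267)
ω' = (-0.0832, 0.4947, 0.1787)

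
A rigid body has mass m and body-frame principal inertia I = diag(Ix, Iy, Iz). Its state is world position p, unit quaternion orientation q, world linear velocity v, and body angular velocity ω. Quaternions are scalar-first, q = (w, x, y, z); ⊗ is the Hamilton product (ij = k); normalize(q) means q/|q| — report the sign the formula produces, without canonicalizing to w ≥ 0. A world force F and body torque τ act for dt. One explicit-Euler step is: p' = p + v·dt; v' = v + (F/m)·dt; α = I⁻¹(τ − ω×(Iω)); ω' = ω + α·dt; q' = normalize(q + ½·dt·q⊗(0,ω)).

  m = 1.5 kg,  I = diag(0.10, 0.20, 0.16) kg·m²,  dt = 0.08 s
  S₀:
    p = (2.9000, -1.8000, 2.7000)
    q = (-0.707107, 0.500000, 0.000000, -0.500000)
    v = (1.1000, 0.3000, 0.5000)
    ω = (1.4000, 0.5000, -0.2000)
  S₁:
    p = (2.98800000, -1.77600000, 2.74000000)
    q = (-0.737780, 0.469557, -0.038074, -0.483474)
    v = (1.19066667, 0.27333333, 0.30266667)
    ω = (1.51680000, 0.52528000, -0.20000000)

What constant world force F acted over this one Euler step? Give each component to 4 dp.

F = (1.7000, -0.5000, -3.7000)

Δv = v₁−v₀ = (0.09066667, -0.02666667, -0.19733333)
applied force F = (1.7000, -0.5000, -3.7000)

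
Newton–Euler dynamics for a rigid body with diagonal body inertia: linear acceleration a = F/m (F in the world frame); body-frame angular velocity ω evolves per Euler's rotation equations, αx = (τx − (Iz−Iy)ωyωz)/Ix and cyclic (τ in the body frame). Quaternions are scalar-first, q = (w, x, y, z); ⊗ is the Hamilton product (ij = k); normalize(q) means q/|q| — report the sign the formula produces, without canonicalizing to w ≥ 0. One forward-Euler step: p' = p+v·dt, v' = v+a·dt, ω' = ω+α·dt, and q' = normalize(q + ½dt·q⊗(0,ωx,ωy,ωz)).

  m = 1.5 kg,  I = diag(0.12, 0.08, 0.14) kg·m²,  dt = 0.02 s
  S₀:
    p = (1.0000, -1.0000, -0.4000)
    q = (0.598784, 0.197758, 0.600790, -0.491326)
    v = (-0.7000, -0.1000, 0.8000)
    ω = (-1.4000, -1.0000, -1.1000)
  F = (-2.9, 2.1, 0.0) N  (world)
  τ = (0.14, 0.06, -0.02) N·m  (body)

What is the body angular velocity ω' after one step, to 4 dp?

precession coupling ω×(Iω) = (0.0660, -0.0308, -0.0560)
(τ − ω×Iω)/I = (0.6167, 1.1350, 0.2571)
ω' = ω + α·dt = (-1.3877, -0.9773, -1.0949)

ω' = (-1.3877, -0.9773, -1.0949)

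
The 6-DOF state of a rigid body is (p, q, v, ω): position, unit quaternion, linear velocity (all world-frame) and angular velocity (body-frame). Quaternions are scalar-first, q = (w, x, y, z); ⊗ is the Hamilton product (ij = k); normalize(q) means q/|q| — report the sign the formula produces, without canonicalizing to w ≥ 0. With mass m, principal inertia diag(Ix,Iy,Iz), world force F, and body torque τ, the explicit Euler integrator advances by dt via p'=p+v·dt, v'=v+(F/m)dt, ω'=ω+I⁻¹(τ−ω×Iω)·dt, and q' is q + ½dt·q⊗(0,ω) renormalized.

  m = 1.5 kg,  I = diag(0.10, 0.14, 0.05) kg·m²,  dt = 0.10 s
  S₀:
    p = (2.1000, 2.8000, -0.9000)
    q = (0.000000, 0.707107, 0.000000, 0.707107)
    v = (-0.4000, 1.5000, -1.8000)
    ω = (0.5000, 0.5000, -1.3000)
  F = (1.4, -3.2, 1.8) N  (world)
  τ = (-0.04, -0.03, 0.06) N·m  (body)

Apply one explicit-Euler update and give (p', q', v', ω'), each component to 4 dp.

gyro term ω×Iω = (0.0585, -0.0325, 0.0100)
α = I⁻¹(τ − ω×Iω) = (-0.9850, 0.0179, 1.0000)
ω + α·dt = (0.4015, 0.5018, -1.2000)
Hamilton product q⊗(0,ω) = (0.5656856, -0.3535535, 1.2727926, 0.3535535)
updated quaternion q' = (0.0282, 0.6875, 0.0635, 0.7228)
new position p' = (2.0600, 2.9500, -1.0800)
v' = v + a·dt = (-0.3067, 1.2867, -1.6800)

p' = (2.0600, 2.9500, -1.0800)
q' = (0.0282, 0.6875, 0.0635, 0.7228)
v' = (-0.3067, 1.2867, -1.6800)
ω' = (0.4015, 0.5018, -1.2000)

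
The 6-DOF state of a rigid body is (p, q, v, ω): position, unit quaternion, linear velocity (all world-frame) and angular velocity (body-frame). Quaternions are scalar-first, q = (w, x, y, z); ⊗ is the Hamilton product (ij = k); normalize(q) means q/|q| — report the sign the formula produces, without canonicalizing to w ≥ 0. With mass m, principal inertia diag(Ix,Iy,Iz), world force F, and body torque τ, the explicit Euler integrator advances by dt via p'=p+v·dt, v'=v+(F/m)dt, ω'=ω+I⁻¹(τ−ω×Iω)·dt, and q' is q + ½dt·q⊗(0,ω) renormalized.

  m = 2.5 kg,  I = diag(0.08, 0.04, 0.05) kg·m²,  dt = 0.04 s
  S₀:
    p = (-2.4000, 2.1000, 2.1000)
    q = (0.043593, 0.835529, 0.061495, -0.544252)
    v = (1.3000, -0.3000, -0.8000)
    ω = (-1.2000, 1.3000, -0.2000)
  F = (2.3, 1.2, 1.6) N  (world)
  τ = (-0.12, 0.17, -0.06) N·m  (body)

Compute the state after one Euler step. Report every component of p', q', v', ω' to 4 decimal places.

ω×(Iω) gyroscopic = (-0.0026, 0.0072, 0.0624)
angular accel α = (-1.4675, 4.0700, -2.4480)
ω' = ω + α·dt = (-1.2587, 1.4628, -0.2979)
q⊗(0,ω) = (0.8138409, 0.6429170, 0.8768791, 1.1512631)
q' = normalize(q + ½dt·q⊗(0,ω)) = (0.0598, 0.8478, 0.0790, -0.5209)
linear accel F/m = (0.9200, 0.4800, 0.6400)
p' = p + v·dt = (-2.3480, 2.0880, 2.0680)
new velocity v' = (1.3368, -0.2808, -0.7744)

p' = (-2.3480, 2.0880, 2.0680)
q' = (0.0598, 0.8478, 0.0790, -0.5209)
v' = (1.3368, -0.2808, -0.7744)
ω' = (-1.2587, 1.4628, -0.2979)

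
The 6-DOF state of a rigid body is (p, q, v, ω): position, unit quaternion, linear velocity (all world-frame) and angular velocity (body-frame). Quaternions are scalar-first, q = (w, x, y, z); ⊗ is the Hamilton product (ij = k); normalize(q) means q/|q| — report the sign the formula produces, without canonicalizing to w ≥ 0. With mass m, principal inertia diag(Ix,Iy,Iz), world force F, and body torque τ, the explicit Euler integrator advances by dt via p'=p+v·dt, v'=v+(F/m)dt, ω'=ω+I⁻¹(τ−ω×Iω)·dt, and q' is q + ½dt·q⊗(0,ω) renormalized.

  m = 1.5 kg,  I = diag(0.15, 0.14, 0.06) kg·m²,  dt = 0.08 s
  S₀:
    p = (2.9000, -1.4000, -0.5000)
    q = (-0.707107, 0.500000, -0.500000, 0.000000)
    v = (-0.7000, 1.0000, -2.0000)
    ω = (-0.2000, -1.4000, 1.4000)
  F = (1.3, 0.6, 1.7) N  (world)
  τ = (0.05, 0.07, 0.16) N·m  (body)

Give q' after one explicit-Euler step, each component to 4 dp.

q' = (-0.7288, 0.4762, -0.4869, -0.0714)

q⊗(0,ω) = (-0.6000000, -0.5585786, 0.2899498, -1.7899498)
q' = normalize(q + ½dt·q⊗(0,ω)) = (-0.7288, 0.4762, -0.4869, -0.0714)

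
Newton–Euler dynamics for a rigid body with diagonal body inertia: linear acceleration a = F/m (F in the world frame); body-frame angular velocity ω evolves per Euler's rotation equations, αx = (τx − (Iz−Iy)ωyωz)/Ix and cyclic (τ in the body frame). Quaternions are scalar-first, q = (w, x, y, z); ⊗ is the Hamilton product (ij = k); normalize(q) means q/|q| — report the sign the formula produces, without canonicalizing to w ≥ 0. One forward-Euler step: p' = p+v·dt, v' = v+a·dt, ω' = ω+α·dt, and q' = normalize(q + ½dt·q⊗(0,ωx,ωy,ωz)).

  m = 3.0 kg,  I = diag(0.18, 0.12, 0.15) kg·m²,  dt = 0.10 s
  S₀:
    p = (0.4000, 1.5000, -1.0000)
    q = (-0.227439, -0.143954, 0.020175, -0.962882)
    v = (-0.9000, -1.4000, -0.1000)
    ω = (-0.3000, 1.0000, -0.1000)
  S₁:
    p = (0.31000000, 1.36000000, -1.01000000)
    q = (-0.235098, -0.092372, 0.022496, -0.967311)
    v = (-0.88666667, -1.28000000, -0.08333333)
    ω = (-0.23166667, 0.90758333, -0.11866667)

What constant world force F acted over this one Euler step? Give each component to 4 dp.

F = (0.4000, 3.6000, 0.5000)

velocity change Δv = (0.01333333, 0.12000000, 0.01666667)
m·(v₁−v₀)/dt = (0.4000, 3.6000, 0.5000)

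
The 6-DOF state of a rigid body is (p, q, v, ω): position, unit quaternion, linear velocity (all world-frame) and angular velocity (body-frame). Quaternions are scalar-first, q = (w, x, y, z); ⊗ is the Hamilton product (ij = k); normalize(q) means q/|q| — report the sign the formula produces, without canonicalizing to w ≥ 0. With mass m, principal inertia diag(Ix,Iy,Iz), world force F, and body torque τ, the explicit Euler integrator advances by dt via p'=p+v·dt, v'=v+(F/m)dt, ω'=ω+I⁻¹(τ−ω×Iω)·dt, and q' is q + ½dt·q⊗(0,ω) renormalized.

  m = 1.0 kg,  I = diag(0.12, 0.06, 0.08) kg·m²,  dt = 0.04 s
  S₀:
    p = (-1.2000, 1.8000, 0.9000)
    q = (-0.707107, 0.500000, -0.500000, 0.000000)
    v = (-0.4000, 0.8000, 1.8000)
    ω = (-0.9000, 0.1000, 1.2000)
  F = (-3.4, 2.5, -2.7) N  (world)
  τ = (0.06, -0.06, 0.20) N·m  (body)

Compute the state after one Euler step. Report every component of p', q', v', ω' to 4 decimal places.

p + v·dt = (-1.2160, 1.8320, 0.9720)
v + (F/m)dt = (-0.5360, 0.9000, 1.6920)
ω×(Iω) gyroscopic = (0.0024, -0.0432, 0.0054)
angular accel α = (0.4800, -0.2800, 2.4325)
ω + α·dt = (-0.8808, 0.0888, 1.2973)
Hamilton product q⊗(0,ω) = (0.5000000, 0.0363963, -0.6707107, -1.2485284)
q' = normalize(q + ½dt·q⊗(0,ω)) = (-0.6968, 0.5005, -0.5132, -0.0250)

p' = (-1.2160, 1.8320, 0.9720)
q' = (-0.6968, 0.5005, -0.5132, -0.0250)
v' = (-0.5360, 0.9000, 1.6920)
ω' = (-0.8808, 0.0888, 1.2973)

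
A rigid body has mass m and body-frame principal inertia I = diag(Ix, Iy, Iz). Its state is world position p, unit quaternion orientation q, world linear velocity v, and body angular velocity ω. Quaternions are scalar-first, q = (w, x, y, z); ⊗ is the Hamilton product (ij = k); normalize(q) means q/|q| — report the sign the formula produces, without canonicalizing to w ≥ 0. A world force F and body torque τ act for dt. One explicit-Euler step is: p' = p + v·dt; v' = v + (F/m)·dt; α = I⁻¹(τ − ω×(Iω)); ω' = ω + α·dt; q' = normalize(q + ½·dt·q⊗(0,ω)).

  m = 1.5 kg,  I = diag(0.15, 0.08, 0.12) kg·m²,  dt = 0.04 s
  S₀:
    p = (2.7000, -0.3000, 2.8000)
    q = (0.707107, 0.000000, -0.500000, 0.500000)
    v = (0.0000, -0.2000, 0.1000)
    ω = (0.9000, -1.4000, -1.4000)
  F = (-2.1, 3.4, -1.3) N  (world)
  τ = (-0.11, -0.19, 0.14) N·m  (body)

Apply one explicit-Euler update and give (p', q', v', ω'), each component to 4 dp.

p' = (2.7000, -0.3080, 2.8040)
q' = (0.7064, 0.0407, -0.5103, 0.4887)
v' = (-0.0560, -0.1093, 0.0653)
ω' = (0.8498, -1.4761, -1.3827)

a = (-1.4000, 2.2667, -0.8667)
p + v·dt = (2.7000, -0.3080, 2.8040)
new velocity v' = (-0.0560, -0.1093, 0.0653)
precession coupling ω×(Iω) = (0.0784, -0.0378, 0.0882)
α = I⁻¹(τ − ω×Iω) = (-1.2560, -1.9025, 0.4317)
ω' = ω + α·dt = (0.8498, -1.4761, -1.3827)
Hamilton product q⊗(0,ω) = (0.0000000, 2.0363963, -0.5399498, -0.5399498)
q + ½dt·q⊗(0,ω), renormalized = (0.7064, 0.0407, -0.5103, 0.4887)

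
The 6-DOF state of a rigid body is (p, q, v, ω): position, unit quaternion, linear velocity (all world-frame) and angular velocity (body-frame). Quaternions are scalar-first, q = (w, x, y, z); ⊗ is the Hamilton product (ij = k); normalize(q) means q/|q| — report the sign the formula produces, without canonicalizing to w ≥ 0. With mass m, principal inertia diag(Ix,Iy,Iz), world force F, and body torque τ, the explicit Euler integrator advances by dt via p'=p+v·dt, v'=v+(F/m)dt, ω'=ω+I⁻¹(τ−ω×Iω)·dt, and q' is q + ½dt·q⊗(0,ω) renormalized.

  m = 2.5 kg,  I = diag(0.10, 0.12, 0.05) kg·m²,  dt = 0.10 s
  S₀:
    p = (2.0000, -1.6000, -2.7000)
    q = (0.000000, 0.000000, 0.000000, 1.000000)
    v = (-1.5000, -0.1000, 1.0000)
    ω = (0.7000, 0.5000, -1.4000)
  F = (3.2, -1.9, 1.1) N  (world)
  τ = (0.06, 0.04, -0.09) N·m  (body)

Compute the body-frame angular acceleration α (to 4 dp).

α = (0.1100, 0.7417, -1.9400)

gyro term ω×Iω = (0.0490, -0.0490, 0.0070)
α = I⁻¹(τ − ω×Iω) = (0.1100, 0.7417, -1.9400)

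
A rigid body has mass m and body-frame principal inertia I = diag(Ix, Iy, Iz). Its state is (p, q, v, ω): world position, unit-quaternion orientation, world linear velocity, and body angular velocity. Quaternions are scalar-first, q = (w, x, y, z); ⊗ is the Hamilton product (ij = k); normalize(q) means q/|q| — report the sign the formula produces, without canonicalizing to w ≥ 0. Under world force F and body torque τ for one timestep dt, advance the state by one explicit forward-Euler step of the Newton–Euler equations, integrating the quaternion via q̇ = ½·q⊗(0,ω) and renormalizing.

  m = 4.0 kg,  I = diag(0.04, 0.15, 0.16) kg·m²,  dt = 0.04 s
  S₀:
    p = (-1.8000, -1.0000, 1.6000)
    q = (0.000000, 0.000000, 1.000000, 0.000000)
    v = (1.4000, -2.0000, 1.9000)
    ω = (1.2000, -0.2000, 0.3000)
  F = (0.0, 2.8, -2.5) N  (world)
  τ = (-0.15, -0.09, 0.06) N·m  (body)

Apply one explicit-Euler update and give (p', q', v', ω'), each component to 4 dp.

(τ − ω×Iω)/I = (-3.7350, -0.3120, 0.5400)
new body rate ω' = (1.0506, -0.2125, 0.3216)
2q̇ = q⊗(0,ω) = (0.2000000, 0.3000000, 0.0000000, -1.2000000)
updated quaternion q' = (0.0040, 0.0060, 0.9997, -0.0240)
a = (0.0000, 0.7000, -0.6250)
p' = p + v·dt = (-1.7440, -1.0800, 1.6760)
v' = v + a·dt = (1.4000, -1.9720, 1.8750)

p' = (-1.7440, -1.0800, 1.6760)
q' = (0.0040, 0.0060, 0.9997, -0.0240)
v' = (1.4000, -1.9720, 1.8750)
ω' = (1.0506, -0.2125, 0.3216)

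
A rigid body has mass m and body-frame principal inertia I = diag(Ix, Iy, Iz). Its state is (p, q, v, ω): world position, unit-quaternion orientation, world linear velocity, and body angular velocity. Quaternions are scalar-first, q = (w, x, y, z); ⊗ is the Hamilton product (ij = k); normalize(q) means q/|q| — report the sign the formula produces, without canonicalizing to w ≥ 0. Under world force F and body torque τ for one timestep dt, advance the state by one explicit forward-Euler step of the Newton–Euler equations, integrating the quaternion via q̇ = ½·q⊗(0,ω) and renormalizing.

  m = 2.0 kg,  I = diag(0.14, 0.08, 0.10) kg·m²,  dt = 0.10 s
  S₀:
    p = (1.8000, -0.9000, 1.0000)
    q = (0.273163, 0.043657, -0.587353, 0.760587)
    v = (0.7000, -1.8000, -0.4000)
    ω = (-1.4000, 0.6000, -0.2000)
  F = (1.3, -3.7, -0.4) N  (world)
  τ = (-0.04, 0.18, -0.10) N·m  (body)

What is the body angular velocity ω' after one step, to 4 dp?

gyro term ω×Iω = (-0.0024, 0.0112, 0.0504)
α = I⁻¹(τ − ω×Iω) = (-0.2686, 2.1100, -1.5040)
ω + α·dt = (-1.4269, 0.8110, -0.3504)

ω' = (-1.4269, 0.8110, -0.3504)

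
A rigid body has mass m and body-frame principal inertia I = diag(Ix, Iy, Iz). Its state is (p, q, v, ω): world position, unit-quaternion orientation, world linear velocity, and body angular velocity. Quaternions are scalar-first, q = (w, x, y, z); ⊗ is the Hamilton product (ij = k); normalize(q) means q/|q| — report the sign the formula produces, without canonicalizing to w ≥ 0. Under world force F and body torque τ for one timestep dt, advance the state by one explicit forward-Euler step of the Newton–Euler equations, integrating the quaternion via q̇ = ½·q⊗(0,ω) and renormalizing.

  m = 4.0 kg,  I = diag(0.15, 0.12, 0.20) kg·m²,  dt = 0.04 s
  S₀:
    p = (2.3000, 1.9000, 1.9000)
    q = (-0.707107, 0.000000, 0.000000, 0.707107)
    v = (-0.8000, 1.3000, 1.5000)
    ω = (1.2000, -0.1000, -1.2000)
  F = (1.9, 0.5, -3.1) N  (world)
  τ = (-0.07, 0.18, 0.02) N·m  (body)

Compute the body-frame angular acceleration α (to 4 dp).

α = (-0.5307, 0.9000, 0.0820)

gyro term ω×Iω = (0.0096, 0.0720, 0.0036)
(τ − ω×Iω)/I = (-0.5307, 0.9000, 0.0820)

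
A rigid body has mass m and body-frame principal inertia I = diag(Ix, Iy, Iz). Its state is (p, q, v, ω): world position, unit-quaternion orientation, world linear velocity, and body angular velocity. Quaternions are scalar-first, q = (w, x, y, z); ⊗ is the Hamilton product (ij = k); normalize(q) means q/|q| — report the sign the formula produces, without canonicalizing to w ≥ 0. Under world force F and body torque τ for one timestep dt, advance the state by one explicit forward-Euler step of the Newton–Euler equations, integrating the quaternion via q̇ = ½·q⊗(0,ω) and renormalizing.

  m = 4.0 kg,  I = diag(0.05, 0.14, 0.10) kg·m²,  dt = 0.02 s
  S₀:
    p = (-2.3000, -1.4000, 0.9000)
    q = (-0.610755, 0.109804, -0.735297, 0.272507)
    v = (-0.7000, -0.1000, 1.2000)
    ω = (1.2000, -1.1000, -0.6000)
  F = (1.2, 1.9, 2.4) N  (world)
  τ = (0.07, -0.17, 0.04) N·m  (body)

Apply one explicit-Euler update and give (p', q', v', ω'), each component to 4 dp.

a = F/m = (0.3000, 0.4750, 0.6000)
p' = p + v·dt = (-2.3140, -1.4020, 0.9240)
v + (F/m)dt = (-0.6940, -0.0905, 1.2120)
angular accel α = (1.9280, -1.4714, 1.5880)
ω' = ω + α·dt = (1.2386, -1.1294, -0.5682)
q⊗(0,ω) = (-0.7770873, 0.0080299, 1.0647213, 1.1280250)
updated quaternion q' = (-0.6184, 0.1099, -0.7245, 0.2837)

p' = (-2.3140, -1.4020, 0.9240)
q' = (-0.6184, 0.1099, -0.7245, 0.2837)
v' = (-0.6940, -0.0905, 1.2120)
ω' = (1.2386, -1.1294, -0.5682)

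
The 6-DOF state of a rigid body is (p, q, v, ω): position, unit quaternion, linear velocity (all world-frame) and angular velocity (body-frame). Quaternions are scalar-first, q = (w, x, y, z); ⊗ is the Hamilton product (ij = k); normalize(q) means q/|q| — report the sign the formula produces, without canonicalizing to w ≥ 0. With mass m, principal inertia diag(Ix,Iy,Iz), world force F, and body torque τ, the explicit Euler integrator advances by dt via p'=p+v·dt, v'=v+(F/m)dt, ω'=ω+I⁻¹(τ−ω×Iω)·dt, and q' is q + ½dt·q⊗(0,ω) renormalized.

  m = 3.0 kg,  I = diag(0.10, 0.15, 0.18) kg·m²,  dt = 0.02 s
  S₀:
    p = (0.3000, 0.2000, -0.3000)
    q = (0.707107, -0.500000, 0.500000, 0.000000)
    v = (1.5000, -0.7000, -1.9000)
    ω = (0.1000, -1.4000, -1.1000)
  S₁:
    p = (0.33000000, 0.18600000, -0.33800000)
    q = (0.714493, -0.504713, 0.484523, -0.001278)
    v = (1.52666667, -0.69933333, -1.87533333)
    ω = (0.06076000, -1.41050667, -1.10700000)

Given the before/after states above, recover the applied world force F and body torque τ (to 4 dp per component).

velocity change Δv = (0.02666667, 0.00066667, 0.02466667)
applied force F = (4.0000, 0.1000, 3.7000)
ω₁ − ω₀ = (-0.03924000, -0.01050667, -0.00700000)
ω₀×(Iω₀) = (0.0462, 0.0088, -0.0070)
I·α + gyro = (-0.1500, -0.0700, -0.0700)

F = (4.0000, 0.1000, 3.7000)
τ = (-0.1500, -0.0700, -0.0700)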